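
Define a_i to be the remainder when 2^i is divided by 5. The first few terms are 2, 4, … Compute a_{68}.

Computing terms: a_1 = 2; a_2 = 4; a_3 = 3; a_4 = 1; a_5 = 2.
Since a_5 = a_1 = 2, the sequence is periodic with period 4.
(68 - 1) mod 4 = 3, so a_{68} = a_4 = 1.

1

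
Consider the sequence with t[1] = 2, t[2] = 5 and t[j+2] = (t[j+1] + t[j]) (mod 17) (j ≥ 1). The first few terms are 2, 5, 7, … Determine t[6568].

Listing terms: t[1] = 2,  t[2] = 5,  t[3] = 7,  t[4] = 12,  t[5] = 2,  t[6] = 14,  t[7] = 16,  t[8] = 13,  t[9] = 12,  t[10] = 8,  t[11] = 3,  t[12] = 11,  t[13] = 14,  t[14] = 8,  t[15] = 5,  t[16] = 13,  t[17] = 1,  t[18] = 14,  t[19] = 15,  t[20] = 12,  t[21] = 10,  t[22] = 5,  t[23] = 15,  t[24] = 3,  t[25] = 1,  t[26] = 4,  t[27] = 5,  t[28] = 9,  t[29] = 14,  t[30] = 6,  t[31] = 3,  t[32] = 9,  t[33] = 12,  t[34] = 4,  t[35] = 16,  t[36] = 3,  t[37] = 2,  t[38] = 5.
The sequence repeats with period 36.
So t[6568] = t[1 + ((6568-1) mod 36)] = t[16] = 13.

13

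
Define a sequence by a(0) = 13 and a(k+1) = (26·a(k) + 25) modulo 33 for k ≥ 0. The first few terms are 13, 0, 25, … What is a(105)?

24

Computing terms: a(0) = 13; a(1) = 0; a(2) = 25; a(3) = 15; a(4) = 19; a(5) = 24; a(6) = 22; a(7) = 3; a(8) = 4; a(9) = 30; a(10) = 13.
Since a(10) = a(0) = 13, the sequence is periodic with period 10.
(105 - 0) mod 10 = 5, so a(105) = a(5) = 24.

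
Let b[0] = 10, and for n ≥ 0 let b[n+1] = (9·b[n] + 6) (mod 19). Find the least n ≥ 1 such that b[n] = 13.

b[0] = 10,  b[1] = 1,  b[2] = 15,  b[3] = 8,  b[4] = 2,  b[5] = 5,  b[6] = 13,  b[7] = 9,  b[8] = 11,  b[9] = 10.
The sequence repeats with period 9.
The value 13 first appears (with n ≥ 1) at b[6].

6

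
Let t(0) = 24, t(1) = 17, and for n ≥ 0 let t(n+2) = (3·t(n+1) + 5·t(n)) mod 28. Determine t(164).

3

t(0) = 24,  t(1) = 17,  t(2) = 3,  t(3) = 10,  t(4) = 17,  t(5) = 17,  t(6) = 24,  t(7) = 17.
Since (t(6), t(7)) = (t(0), t(1)) = (24, 17) (two consecutive terms determine the rest), the sequence is periodic with period 6.
So t(164) = t(0 + ((164-0) mod 6)) = t(2) = 3.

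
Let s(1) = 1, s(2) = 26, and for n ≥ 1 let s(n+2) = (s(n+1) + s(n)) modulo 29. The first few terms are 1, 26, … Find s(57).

Computing terms: s(1) = 1,  s(2) = 26,  s(3) = 27,  s(4) = 24,  s(5) = 22,  s(6) = 17,  s(7) = 10,  s(8) = 27,  s(9) = 8,  s(10) = 6,  s(11) = 14,  s(12) = 20,  s(13) = 5,  s(14) = 25,  s(15) = 1,  s(16) = 26.
The sequence repeats with period 14.
(57 - 1) mod 14 = 0, so s(57) = s(1) = 1.

1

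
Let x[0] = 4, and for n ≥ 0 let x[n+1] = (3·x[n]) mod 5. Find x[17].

We have x[0] = 4; x[1] = 2; x[2] = 1; x[3] = 3; x[4] = 4.
The sequence repeats with period 4.
So x[17] = x[0 + ((17-0) mod 4)] = x[1] = 2.

2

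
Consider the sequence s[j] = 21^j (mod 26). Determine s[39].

5

s[1] = 21; s[2] = 25; s[3] = 5; s[4] = 1; s[5] = 21.
The sequence repeats with period 4.
(39 - 1) mod 4 = 2, so s[39] = s[3] = 5.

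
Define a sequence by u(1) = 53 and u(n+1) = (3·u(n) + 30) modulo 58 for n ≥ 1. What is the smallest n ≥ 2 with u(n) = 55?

9

We have u(1) = 53, u(2) = 15, u(3) = 17, u(4) = 23, u(5) = 41, u(6) = 37, u(7) = 25, u(8) = 47, u(9) = 55, u(10) = 21, u(11) = 35, u(12) = 19, u(13) = 29, u(14) = 1, u(15) = 33, u(16) = 13, u(17) = 11, u(18) = 5, u(19) = 45, u(20) = 49, u(21) = 3, u(22) = 39, u(23) = 31, u(24) = 7, u(25) = 51, u(26) = 9, u(27) = 57, u(28) = 27, u(29) = 53.
The sequence repeats with period 28.
The value 55 first appears (with n ≥ 2) at u(9).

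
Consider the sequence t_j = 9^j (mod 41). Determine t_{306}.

40

Listing terms: t_1 = 9,  t_2 = 40,  t_3 = 32,  t_4 = 1,  t_5 = 9.
Since t_5 = t_1 = 9, the sequence is periodic with period 4.
So t_{306} = t_{1 + ((306-1) mod 4)} = t_2 = 40.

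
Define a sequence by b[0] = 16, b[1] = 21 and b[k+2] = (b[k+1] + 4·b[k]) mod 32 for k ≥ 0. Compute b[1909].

1

Computing terms: b[0] = 16; b[1] = 21; b[2] = 21; b[3] = 9; b[4] = 29; b[5] = 1; b[6] = 21; b[7] = 25; b[8] = 13; b[9] = 17; b[10] = 5; b[11] = 9; b[12] = 29.
Since (b[11], b[12]) = (b[3], b[4]) = (9, 29) (two consecutive terms determine the rest), the sequence is eventually periodic: after a pre-period of length 3 it cycles with period 8.
For k ≥ 3, b[k] depends only on (k - 3) mod 8. (1909 - 3) mod 8 = 2, so b[1909] = b[5] = 1.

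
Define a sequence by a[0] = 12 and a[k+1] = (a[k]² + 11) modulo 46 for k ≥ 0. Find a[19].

a[0] = 12,  a[1] = 17,  a[2] = 24,  a[3] = 35,  a[4] = 40,  a[5] = 1,  a[6] = 12.
The sequence repeats with period 6.
(19 - 0) mod 6 = 1, so a[19] = a[1] = 17.

17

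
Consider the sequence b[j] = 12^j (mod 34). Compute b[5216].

Listing terms: b[0] = 1, b[1] = 12, b[2] = 8, b[3] = 28, b[4] = 30, b[5] = 20, b[6] = 2, b[7] = 24, b[8] = 16, b[9] = 22, b[10] = 26, b[11] = 6, b[12] = 4, b[13] = 14, b[14] = 32, b[15] = 10, b[16] = 18, b[17] = 12.
Since b[17] = b[1] = 12, the sequence is eventually periodic: after a pre-period of length 1 it cycles with period 16.
For j ≥ 1, b[j] depends only on (j - 1) mod 16. (5216 - 1) mod 16 = 15, so b[5216] = b[16] = 18.

18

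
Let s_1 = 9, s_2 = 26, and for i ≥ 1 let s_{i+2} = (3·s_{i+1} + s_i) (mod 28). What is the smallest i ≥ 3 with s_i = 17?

s_1 = 9, s_2 = 26, s_3 = 3, s_4 = 7, s_5 = 24, s_6 = 23, s_7 = 9, s_8 = 22, s_9 = 19, s_{10} = 23, s_{11} = 4, s_{12} = 7, s_{13} = 25, s_{14} = 26, s_{15} = 19, s_{16} = 27, s_{17} = 16, s_{18} = 19, s_{19} = 17, s_{20} = 14, s_{21} = 3, s_{22} = 23, s_{23} = 16, s_{24} = 15, s_{25} = 5, s_{26} = 2, s_{27} = 11, s_{28} = 7, s_{29} = 4, s_{30} = 19, s_{31} = 5, s_{32} = 6, s_{33} = 23, s_{34} = 19, s_{35} = 24, s_{36} = 7, s_{37} = 17, s_{38} = 2, s_{39} = 23, s_{40} = 15, s_{41} = 12, s_{42} = 23, s_{43} = 25, s_{44} = 14, s_{45} = 11, s_{46} = 19, s_{47} = 12, s_{48} = 27, s_{49} = 9, s_{50} = 26.
Since (s_{49}, s_{50}) = (s_1, s_2) = (9, 26) (two consecutive terms determine the rest), the sequence is periodic with period 48.
The value 17 first appears (with i ≥ 3) at s_{19}.

19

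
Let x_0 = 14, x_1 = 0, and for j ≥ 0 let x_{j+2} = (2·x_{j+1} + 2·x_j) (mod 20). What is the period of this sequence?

x_0 = 14; x_1 = 0; x_2 = 8; x_3 = 16; x_4 = 8; x_5 = 8; x_6 = 12; x_7 = 0; x_8 = 4; x_9 = 8; x_{10} = 4; x_{11} = 4; x_{12} = 16; x_{13} = 0; x_{14} = 12; x_{15} = 4; x_{16} = 12; x_{17} = 12; x_{18} = 8; x_{19} = 0; x_{20} = 16; x_{21} = 12; x_{22} = 16; x_{23} = 16; x_{24} = 4; x_{25} = 0; x_{26} = 8.
Since (x_{25}, x_{26}) = (x_1, x_2) = (0, 8) (two consecutive terms determine the rest), the sequence is eventually periodic: after a pre-period of length 1 it cycles with period 24.

24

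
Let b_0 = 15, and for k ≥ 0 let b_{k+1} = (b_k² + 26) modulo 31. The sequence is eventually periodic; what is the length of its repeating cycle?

Listing terms: b_0 = 15,  b_1 = 3,  b_2 = 4,  b_3 = 11,  b_4 = 23,  b_5 = 28,  b_6 = 4.
Since b_6 = b_2 = 4, the sequence is eventually periodic: after a pre-period of length 2 it cycles with period 4.

4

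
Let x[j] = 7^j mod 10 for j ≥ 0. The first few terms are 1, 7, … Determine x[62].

9

Computing terms: x[0] = 1,  x[1] = 7,  x[2] = 9,  x[3] = 3,  x[4] = 1.
The sequence repeats with period 4.
So x[62] = x[0 + ((62-0) mod 4)] = x[2] = 9.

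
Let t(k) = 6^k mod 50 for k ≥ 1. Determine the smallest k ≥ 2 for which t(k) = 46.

4

t(1) = 6; t(2) = 36; t(3) = 16; t(4) = 46; t(5) = 26; t(6) = 6.
Since t(6) = t(1) = 6, the sequence is periodic with period 5.
The value 46 first appears (with k ≥ 2) at t(4).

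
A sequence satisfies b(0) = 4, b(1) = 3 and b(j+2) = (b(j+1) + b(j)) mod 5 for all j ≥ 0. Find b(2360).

Computing terms: b(0) = 4,  b(1) = 3,  b(2) = 2,  b(3) = 0,  b(4) = 2,  b(5) = 2,  b(6) = 4,  b(7) = 1,  b(8) = 0,  b(9) = 1,  b(10) = 1,  b(11) = 2,  b(12) = 3,  b(13) = 0,  b(14) = 3,  b(15) = 3,  b(16) = 1,  b(17) = 4,  b(18) = 0,  b(19) = 4,  b(20) = 4,  b(21) = 3.
The sequence repeats with period 20.
(2360 - 0) mod 20 = 0, so b(2360) = b(0) = 4.

4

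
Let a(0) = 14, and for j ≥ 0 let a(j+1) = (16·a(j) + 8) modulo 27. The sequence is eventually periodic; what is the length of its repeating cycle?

Listing terms: a(0) = 14, a(1) = 16, a(2) = 21, a(3) = 20, a(4) = 4, a(5) = 18, a(6) = 26, a(7) = 19, a(8) = 15, a(9) = 5, a(10) = 7, a(11) = 12, a(12) = 11, a(13) = 22, a(14) = 9, a(15) = 17, a(16) = 10, a(17) = 6, a(18) = 23, a(19) = 25, a(20) = 3, a(21) = 2, a(22) = 13, a(23) = 0, a(24) = 8, a(25) = 1, a(26) = 24, a(27) = 14.
Since a(27) = a(0) = 14, the sequence is periodic with period 27.

27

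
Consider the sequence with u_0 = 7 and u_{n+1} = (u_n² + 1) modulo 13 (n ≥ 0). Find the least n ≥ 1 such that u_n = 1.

We have u_0 = 7, u_1 = 11, u_2 = 5, u_3 = 0, u_4 = 1, u_5 = 2, u_6 = 5.
Since u_6 = u_2 = 5, the sequence is eventually periodic: after a pre-period of length 2 it cycles with period 4.
The value 1 first appears (with n ≥ 1) at u_4.

4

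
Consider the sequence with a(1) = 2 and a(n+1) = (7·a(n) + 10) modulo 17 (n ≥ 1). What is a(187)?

0

Listing terms: a(1) = 2,  a(2) = 7,  a(3) = 8,  a(4) = 15,  a(5) = 13,  a(6) = 16,  a(7) = 3,  a(8) = 14,  a(9) = 6,  a(10) = 1,  a(11) = 0,  a(12) = 10,  a(13) = 12,  a(14) = 9,  a(15) = 5,  a(16) = 11,  a(17) = 2.
Since a(17) = a(1) = 2, the sequence is periodic with period 16.
(187 - 1) mod 16 = 10, so a(187) = a(11) = 0.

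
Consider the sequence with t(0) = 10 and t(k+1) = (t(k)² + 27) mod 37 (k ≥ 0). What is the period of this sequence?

We have t(0) = 10, t(1) = 16, t(2) = 24, t(3) = 11, t(4) = 0, t(5) = 27, t(6) = 16.
Since t(6) = t(1) = 16, the sequence is eventually periodic: after a pre-period of length 1 it cycles with period 5.

5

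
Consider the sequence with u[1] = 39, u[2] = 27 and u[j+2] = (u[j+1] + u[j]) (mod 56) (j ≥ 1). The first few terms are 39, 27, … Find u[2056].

We have u[1] = 39, u[2] = 27, u[3] = 10, u[4] = 37, u[5] = 47, u[6] = 28, u[7] = 19, u[8] = 47, u[9] = 10, u[10] = 1, u[11] = 11, u[12] = 12, u[13] = 23, u[14] = 35, u[15] = 2, u[16] = 37, u[17] = 39, u[18] = 20, u[19] = 3, u[20] = 23, u[21] = 26, u[22] = 49, u[23] = 19, u[24] = 12, u[25] = 31, u[26] = 43, u[27] = 18, u[28] = 5, u[29] = 23, u[30] = 28, u[31] = 51, u[32] = 23, u[33] = 18, u[34] = 41, u[35] = 3, u[36] = 44, u[37] = 47, u[38] = 35, u[39] = 26, u[40] = 5, u[41] = 31, u[42] = 36, u[43] = 11, u[44] = 47, u[45] = 2, u[46] = 49, u[47] = 51, u[48] = 44, u[49] = 39, u[50] = 27.
Since (u[49], u[50]) = (u[1], u[2]) = (39, 27) (two consecutive terms determine the rest), the sequence is periodic with period 48.
So u[2056] = u[1 + ((2056-1) mod 48)] = u[40] = 5.

5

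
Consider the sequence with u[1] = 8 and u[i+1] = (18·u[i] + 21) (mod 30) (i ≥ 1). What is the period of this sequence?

u[1] = 8,  u[2] = 15,  u[3] = 21,  u[4] = 9,  u[5] = 3,  u[6] = 15.
Since u[6] = u[2] = 15, the sequence is eventually periodic: after a pre-period of length 1 it cycles with period 4.

4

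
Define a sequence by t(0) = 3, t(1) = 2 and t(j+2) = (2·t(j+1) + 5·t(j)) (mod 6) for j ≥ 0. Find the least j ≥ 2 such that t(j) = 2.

We have t(0) = 3, t(1) = 2, t(2) = 1, t(3) = 0, t(4) = 5, t(5) = 4, t(6) = 3, t(7) = 2.
The sequence repeats with period 6.
The value 2 next appears (with j ≥ 2) at t(7).

7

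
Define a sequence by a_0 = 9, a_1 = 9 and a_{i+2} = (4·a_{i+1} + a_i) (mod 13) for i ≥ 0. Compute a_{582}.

a_0 = 9, a_1 = 9, a_2 = 6, a_3 = 7, a_4 = 8, a_5 = 0, a_6 = 8, a_7 = 6, a_8 = 6, a_9 = 4, a_{10} = 9, a_{11} = 1, a_{12} = 0, a_{13} = 1, a_{14} = 4, a_{15} = 4, a_{16} = 7, a_{17} = 6, a_{18} = 5, a_{19} = 0, a_{20} = 5, a_{21} = 7, a_{22} = 7, a_{23} = 9, a_{24} = 4, a_{25} = 12, a_{26} = 0, a_{27} = 12, a_{28} = 9, a_{29} = 9.
Since (a_{28}, a_{29}) = (a_0, a_1) = (9, 9) (two consecutive terms determine the rest), the sequence is periodic with period 28.
(582 - 0) mod 28 = 22, so a_{582} = a_{22} = 7.

7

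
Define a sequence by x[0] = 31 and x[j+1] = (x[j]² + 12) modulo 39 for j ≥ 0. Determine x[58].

37

Computing terms: x[0] = 31; x[1] = 37; x[2] = 16; x[3] = 34; x[4] = 37.
Since x[4] = x[1] = 37, the sequence is eventually periodic: after a pre-period of length 1 it cycles with period 3.
For j ≥ 1, x[j] depends only on (j - 1) mod 3. (58 - 1) mod 3 = 0, so x[58] = x[1] = 37.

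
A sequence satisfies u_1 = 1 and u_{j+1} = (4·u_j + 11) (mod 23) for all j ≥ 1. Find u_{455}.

19

Computing terms: u_1 = 1,  u_2 = 15,  u_3 = 2,  u_4 = 19,  u_5 = 18,  u_6 = 14,  u_7 = 21,  u_8 = 3,  u_9 = 0,  u_{10} = 11,  u_{11} = 9,  u_{12} = 1.
The sequence repeats with period 11.
(455 - 1) mod 11 = 3, so u_{455} = u_4 = 19.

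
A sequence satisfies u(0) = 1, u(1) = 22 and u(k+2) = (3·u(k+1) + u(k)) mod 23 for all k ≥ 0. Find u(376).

21

Computing terms: u(0) = 1,  u(1) = 22,  u(2) = 21,  u(3) = 16,  u(4) = 0,  u(5) = 16,  u(6) = 2,  u(7) = 22,  u(8) = 22,  u(9) = 19,  u(10) = 10,  u(11) = 3,  u(12) = 19,  u(13) = 14,  u(14) = 15,  u(15) = 13,  u(16) = 8,  u(17) = 14,  u(18) = 4,  u(19) = 3,  u(20) = 13,  u(21) = 19,  u(22) = 1,  u(23) = 22.
Since (u(22), u(23)) = (u(0), u(1)) = (1, 22) (two consecutive terms determine the rest), the sequence is periodic with period 22.
(376 - 0) mod 22 = 2, so u(376) = u(2) = 21.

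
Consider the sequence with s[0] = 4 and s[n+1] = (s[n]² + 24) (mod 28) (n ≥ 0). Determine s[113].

0

Computing terms: s[0] = 4; s[1] = 12; s[2] = 0; s[3] = 24; s[4] = 12.
Since s[4] = s[1] = 12, the sequence is eventually periodic: after a pre-period of length 1 it cycles with period 3.
For n ≥ 1, s[n] depends only on (n - 1) mod 3. (113 - 1) mod 3 = 1, so s[113] = s[2] = 0.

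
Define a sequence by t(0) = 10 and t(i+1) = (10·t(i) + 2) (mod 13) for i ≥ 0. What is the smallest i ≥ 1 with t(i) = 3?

4

Computing terms: t(0) = 10, t(1) = 11, t(2) = 8, t(3) = 4, t(4) = 3, t(5) = 6, t(6) = 10.
The sequence repeats with period 6.
The value 3 first appears (with i ≥ 1) at t(4).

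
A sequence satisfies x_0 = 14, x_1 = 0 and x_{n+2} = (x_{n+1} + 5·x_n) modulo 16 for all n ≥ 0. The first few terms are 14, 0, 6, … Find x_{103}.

Listing terms: x_0 = 14, x_1 = 0, x_2 = 6, x_3 = 6, x_4 = 4, x_5 = 2, x_6 = 6, x_7 = 0, x_8 = 14, x_9 = 14, x_{10} = 4, x_{11} = 10, x_{12} = 14, x_{13} = 0.
Since (x_{12}, x_{13}) = (x_0, x_1) = (14, 0) (two consecutive terms determine the rest), the sequence is periodic with period 12.
(103 - 0) mod 12 = 7, so x_{103} = x_7 = 0.

0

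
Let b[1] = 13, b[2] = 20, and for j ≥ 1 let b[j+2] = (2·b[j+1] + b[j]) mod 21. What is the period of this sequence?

24

We have b[1] = 13, b[2] = 20, b[3] = 11, b[4] = 0, b[5] = 11, b[6] = 1, b[7] = 13, b[8] = 6, b[9] = 4, b[10] = 14, b[11] = 11, b[12] = 15, b[13] = 20, b[14] = 13, b[15] = 4, b[16] = 0, b[17] = 4, b[18] = 8, b[19] = 20, b[20] = 6, b[21] = 11, b[22] = 7, b[23] = 4, b[24] = 15, b[25] = 13, b[26] = 20.
The sequence repeats with period 24.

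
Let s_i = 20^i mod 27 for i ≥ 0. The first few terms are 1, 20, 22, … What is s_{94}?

Listing terms: s_0 = 1, s_1 = 20, s_2 = 22, s_3 = 8, s_4 = 25, s_5 = 14, s_6 = 10, s_7 = 11, s_8 = 4, s_9 = 26, s_{10} = 7, s_{11} = 5, s_{12} = 19, s_{13} = 2, s_{14} = 13, s_{15} = 17, s_{16} = 16, s_{17} = 23, s_{18} = 1.
Since s_{18} = s_0 = 1, the sequence is periodic with period 18.
(94 - 0) mod 18 = 4, so s_{94} = s_4 = 25.

25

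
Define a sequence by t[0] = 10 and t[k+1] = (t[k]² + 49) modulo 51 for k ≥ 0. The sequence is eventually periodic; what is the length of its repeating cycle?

t[0] = 10; t[1] = 47; t[2] = 14; t[3] = 41; t[4] = 47.
Since t[4] = t[1] = 47, the sequence is eventually periodic: after a pre-period of length 1 it cycles with period 3.

3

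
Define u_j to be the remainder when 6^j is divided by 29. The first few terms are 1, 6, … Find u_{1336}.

Listing terms: u_0 = 1; u_1 = 6; u_2 = 7; u_3 = 13; u_4 = 20; u_5 = 4; u_6 = 24; u_7 = 28; u_8 = 23; u_9 = 22; u_{10} = 16; u_{11} = 9; u_{12} = 25; u_{13} = 5; u_{14} = 1.
The sequence repeats with period 14.
(1336 - 0) mod 14 = 6, so u_{1336} = u_6 = 24.

24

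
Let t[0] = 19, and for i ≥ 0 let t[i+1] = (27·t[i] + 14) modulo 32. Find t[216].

Listing terms: t[0] = 19, t[1] = 15, t[2] = 3, t[3] = 31, t[4] = 19.
Since t[4] = t[0] = 19, the sequence is periodic with period 4.
(216 - 0) mod 4 = 0, so t[216] = t[0] = 19.

19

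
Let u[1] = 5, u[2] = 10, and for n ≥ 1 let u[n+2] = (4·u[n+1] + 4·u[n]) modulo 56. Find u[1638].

Computing terms: u[1] = 5; u[2] = 10; u[3] = 4; u[4] = 0; u[5] = 16; u[6] = 8; u[7] = 40; u[8] = 24; u[9] = 32; u[10] = 0; u[11] = 16.
Since (u[10], u[11]) = (u[4], u[5]) = (0, 16) (two consecutive terms determine the rest), the sequence is eventually periodic: after a pre-period of length 3 it cycles with period 6.
For n ≥ 4, u[n] depends only on (n - 4) mod 6. (1638 - 4) mod 6 = 2, so u[1638] = u[6] = 8.

8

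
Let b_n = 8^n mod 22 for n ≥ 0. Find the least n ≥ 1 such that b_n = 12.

10

We have b_0 = 1; b_1 = 8; b_2 = 20; b_3 = 6; b_4 = 4; b_5 = 10; b_6 = 14; b_7 = 2; b_8 = 16; b_9 = 18; b_{10} = 12; b_{11} = 8.
Since b_{11} = b_1 = 8, the sequence is eventually periodic: after a pre-period of length 1 it cycles with period 10.
The value 12 first appears (with n ≥ 1) at b_{10}.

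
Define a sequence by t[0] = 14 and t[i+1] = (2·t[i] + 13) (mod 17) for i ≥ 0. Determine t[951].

9

Listing terms: t[0] = 14; t[1] = 7; t[2] = 10; t[3] = 16; t[4] = 11; t[5] = 1; t[6] = 15; t[7] = 9; t[8] = 14.
Since t[8] = t[0] = 14, the sequence is periodic with period 8.
So t[951] = t[0 + ((951-0) mod 8)] = t[7] = 9.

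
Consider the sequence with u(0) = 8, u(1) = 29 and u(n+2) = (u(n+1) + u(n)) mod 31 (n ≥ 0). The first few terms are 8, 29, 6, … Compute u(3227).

u(0) = 8; u(1) = 29; u(2) = 6; u(3) = 4; u(4) = 10; u(5) = 14; u(6) = 24; u(7) = 7; u(8) = 0; u(9) = 7; u(10) = 7; u(11) = 14; u(12) = 21; u(13) = 4; u(14) = 25; u(15) = 29; u(16) = 23; u(17) = 21; u(18) = 13; u(19) = 3; u(20) = 16; u(21) = 19; u(22) = 4; u(23) = 23; u(24) = 27; u(25) = 19; u(26) = 15; u(27) = 3; u(28) = 18; u(29) = 21; u(30) = 8; u(31) = 29.
Since (u(30), u(31)) = (u(0), u(1)) = (8, 29) (two consecutive terms determine the rest), the sequence is periodic with period 30.
(3227 - 0) mod 30 = 17, so u(3227) = u(17) = 21.

21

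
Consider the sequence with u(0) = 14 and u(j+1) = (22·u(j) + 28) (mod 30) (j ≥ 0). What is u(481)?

6

u(0) = 14, u(1) = 6, u(2) = 10, u(3) = 8, u(4) = 24, u(5) = 16, u(6) = 20, u(7) = 18, u(8) = 4, u(9) = 26, u(10) = 0, u(11) = 28, u(12) = 14.
The sequence repeats with period 12.
(481 - 0) mod 12 = 1, so u(481) = u(1) = 6.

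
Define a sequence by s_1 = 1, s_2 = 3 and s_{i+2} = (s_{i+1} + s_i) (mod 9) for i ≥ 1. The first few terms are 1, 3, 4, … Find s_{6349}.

s_1 = 1,  s_2 = 3,  s_3 = 4,  s_4 = 7,  s_5 = 2,  s_6 = 0,  s_7 = 2,  s_8 = 2,  s_9 = 4,  s_{10} = 6,  s_{11} = 1,  s_{12} = 7,  s_{13} = 8,  s_{14} = 6,  s_{15} = 5,  s_{16} = 2,  s_{17} = 7,  s_{18} = 0,  s_{19} = 7,  s_{20} = 7,  s_{21} = 5,  s_{22} = 3,  s_{23} = 8,  s_{24} = 2,  s_{25} = 1,  s_{26} = 3.
Since (s_{25}, s_{26}) = (s_1, s_2) = (1, 3) (two consecutive terms determine the rest), the sequence is periodic with period 24.
(6349 - 1) mod 24 = 12, so s_{6349} = s_{13} = 8.

8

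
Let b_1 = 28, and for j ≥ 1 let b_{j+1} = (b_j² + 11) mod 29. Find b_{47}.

We have b_1 = 28, b_2 = 12, b_3 = 10, b_4 = 24, b_5 = 7, b_6 = 2, b_7 = 15, b_8 = 4, b_9 = 27, b_{10} = 15.
Since b_{10} = b_7 = 15, the sequence is eventually periodic: after a pre-period of length 6 it cycles with period 3.
For j ≥ 7, b_j depends only on (j - 7) mod 3. (47 - 7) mod 3 = 1, so b_{47} = b_8 = 4.

4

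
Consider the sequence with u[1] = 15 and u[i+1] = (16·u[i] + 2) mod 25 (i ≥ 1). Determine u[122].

7

We have u[1] = 15, u[2] = 17, u[3] = 24, u[4] = 11, u[5] = 3, u[6] = 0, u[7] = 2, u[8] = 9, u[9] = 21, u[10] = 13, u[11] = 10, u[12] = 12, u[13] = 19, u[14] = 6, u[15] = 23, u[16] = 20, u[17] = 22, u[18] = 4, u[19] = 16, u[20] = 8, u[21] = 5, u[22] = 7, u[23] = 14, u[24] = 1, u[25] = 18, u[26] = 15.
Since u[26] = u[1] = 15, the sequence is periodic with period 25.
(122 - 1) mod 25 = 21, so u[122] = u[22] = 7.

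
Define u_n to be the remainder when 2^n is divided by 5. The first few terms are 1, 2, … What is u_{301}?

We have u_0 = 1,  u_1 = 2,  u_2 = 4,  u_3 = 3,  u_4 = 1.
Since u_4 = u_0 = 1, the sequence is periodic with period 4.
(301 - 0) mod 4 = 1, so u_{301} = u_1 = 2.

2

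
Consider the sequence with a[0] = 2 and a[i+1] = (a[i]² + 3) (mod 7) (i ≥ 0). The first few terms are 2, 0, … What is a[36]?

We have a[0] = 2; a[1] = 0; a[2] = 3; a[3] = 5; a[4] = 0.
Since a[4] = a[1] = 0, the sequence is eventually periodic: after a pre-period of length 1 it cycles with period 3.
For i ≥ 1, a[i] depends only on (i - 1) mod 3. (36 - 1) mod 3 = 2, so a[36] = a[3] = 5.

5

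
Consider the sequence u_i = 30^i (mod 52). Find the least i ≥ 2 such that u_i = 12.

We have u_1 = 30,  u_2 = 16,  u_3 = 12,  u_4 = 48,  u_5 = 36,  u_6 = 40,  u_7 = 4,  u_8 = 16.
Since u_8 = u_2 = 16, the sequence is eventually periodic: after a pre-period of length 1 it cycles with period 6.
The value 12 first appears (with i ≥ 2) at u_3.

3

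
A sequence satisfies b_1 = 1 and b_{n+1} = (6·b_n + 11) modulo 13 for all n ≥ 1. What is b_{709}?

Computing terms: b_1 = 1,  b_2 = 4,  b_3 = 9,  b_4 = 0,  b_5 = 11,  b_6 = 12,  b_7 = 5,  b_8 = 2,  b_9 = 10,  b_{10} = 6,  b_{11} = 8,  b_{12} = 7,  b_{13} = 1.
The sequence repeats with period 12.
(709 - 1) mod 12 = 0, so b_{709} = b_1 = 1.

1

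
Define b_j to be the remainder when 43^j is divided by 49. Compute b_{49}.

1

Listing terms: b_1 = 43; b_2 = 36; b_3 = 29; b_4 = 22; b_5 = 15; b_6 = 8; b_7 = 1; b_8 = 43.
Since b_8 = b_1 = 43, the sequence is periodic with period 7.
(49 - 1) mod 7 = 6, so b_{49} = b_7 = 1.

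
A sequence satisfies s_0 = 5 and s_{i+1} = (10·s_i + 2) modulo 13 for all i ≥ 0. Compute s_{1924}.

Listing terms: s_0 = 5,  s_1 = 0,  s_2 = 2,  s_3 = 9,  s_4 = 1,  s_5 = 12,  s_6 = 5.
Since s_6 = s_0 = 5, the sequence is periodic with period 6.
So s_{1924} = s_{0 + ((1924-0) mod 6)} = s_4 = 1.

1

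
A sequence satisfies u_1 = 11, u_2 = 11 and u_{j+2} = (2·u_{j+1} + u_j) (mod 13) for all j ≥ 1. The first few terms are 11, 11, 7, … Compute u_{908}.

12

We have u_1 = 11; u_2 = 11; u_3 = 7; u_4 = 12; u_5 = 5; u_6 = 9; u_7 = 10; u_8 = 3; u_9 = 3; u_{10} = 9; u_{11} = 8; u_{12} = 12; u_{13} = 6; u_{14} = 11; u_{15} = 2; u_{16} = 2; u_{17} = 6; u_{18} = 1; u_{19} = 8; u_{20} = 4; u_{21} = 3; u_{22} = 10; u_{23} = 10; u_{24} = 4; u_{25} = 5; u_{26} = 1; u_{27} = 7; u_{28} = 2; u_{29} = 11; u_{30} = 11.
The sequence repeats with period 28.
So u_{908} = u_{1 + ((908-1) mod 28)} = u_{12} = 12.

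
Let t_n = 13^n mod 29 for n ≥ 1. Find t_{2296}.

We have t_1 = 13, t_2 = 24, t_3 = 22, t_4 = 25, t_5 = 6, t_6 = 20, t_7 = 28, t_8 = 16, t_9 = 5, t_{10} = 7, t_{11} = 4, t_{12} = 23, t_{13} = 9, t_{14} = 1, t_{15} = 13.
Since t_{15} = t_1 = 13, the sequence is periodic with period 14.
So t_{2296} = t_{1 + ((2296-1) mod 14)} = t_{14} = 1.

1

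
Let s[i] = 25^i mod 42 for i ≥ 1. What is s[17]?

37

Listing terms: s[1] = 25; s[2] = 37; s[3] = 1; s[4] = 25.
Since s[4] = s[1] = 25, the sequence is periodic with period 3.
(17 - 1) mod 3 = 1, so s[17] = s[2] = 37.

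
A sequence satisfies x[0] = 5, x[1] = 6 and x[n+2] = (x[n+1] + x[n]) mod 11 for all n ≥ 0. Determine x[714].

We have x[0] = 5, x[1] = 6, x[2] = 0, x[3] = 6, x[4] = 6, x[5] = 1, x[6] = 7, x[7] = 8, x[8] = 4, x[9] = 1, x[10] = 5, x[11] = 6.
Since (x[10], x[11]) = (x[0], x[1]) = (5, 6) (two consecutive terms determine the rest), the sequence is periodic with period 10.
So x[714] = x[0 + ((714-0) mod 10)] = x[4] = 6.

6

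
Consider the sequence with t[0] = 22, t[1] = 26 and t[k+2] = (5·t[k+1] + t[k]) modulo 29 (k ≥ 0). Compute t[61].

26

We have t[0] = 22; t[1] = 26; t[2] = 7; t[3] = 3; t[4] = 22; t[5] = 26.
The sequence repeats with period 4.
(61 - 0) mod 4 = 1, so t[61] = t[1] = 26.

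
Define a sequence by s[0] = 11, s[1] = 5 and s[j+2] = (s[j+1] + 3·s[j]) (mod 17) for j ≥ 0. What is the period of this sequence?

16

Computing terms: s[0] = 11, s[1] = 5, s[2] = 4, s[3] = 2, s[4] = 14, s[5] = 3, s[6] = 11, s[7] = 3, s[8] = 2, s[9] = 11, s[10] = 0, s[11] = 16, s[12] = 16, s[13] = 13, s[14] = 10, s[15] = 15, s[16] = 11, s[17] = 5.
Since (s[16], s[17]) = (s[0], s[1]) = (11, 5) (two consecutive terms determine the rest), the sequence is periodic with period 16.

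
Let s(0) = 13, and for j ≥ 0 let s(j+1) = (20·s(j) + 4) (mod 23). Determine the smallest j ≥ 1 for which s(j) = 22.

3

s(0) = 13; s(1) = 11; s(2) = 17; s(3) = 22; s(4) = 7; s(5) = 6; s(6) = 9; s(7) = 0; s(8) = 4; s(9) = 15; s(10) = 5; s(11) = 12; s(12) = 14; s(13) = 8; s(14) = 3; s(15) = 18; s(16) = 19; s(17) = 16; s(18) = 2; s(19) = 21; s(20) = 10; s(21) = 20; s(22) = 13.
Since s(22) = s(0) = 13, the sequence is periodic with period 22.
The value 22 first appears (with j ≥ 1) at s(3).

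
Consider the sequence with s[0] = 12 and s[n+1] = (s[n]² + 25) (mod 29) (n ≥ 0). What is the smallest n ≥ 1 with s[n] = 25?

s[0] = 12,  s[1] = 24,  s[2] = 21,  s[3] = 2,  s[4] = 0,  s[5] = 25,  s[6] = 12.
Since s[6] = s[0] = 12, the sequence is periodic with period 6.
The value 25 first appears (with n ≥ 1) at s[5].

5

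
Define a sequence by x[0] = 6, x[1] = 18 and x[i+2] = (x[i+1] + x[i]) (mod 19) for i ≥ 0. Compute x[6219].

16

We have x[0] = 6,  x[1] = 18,  x[2] = 5,  x[3] = 4,  x[4] = 9,  x[5] = 13,  x[6] = 3,  x[7] = 16,  x[8] = 0,  x[9] = 16,  x[10] = 16,  x[11] = 13,  x[12] = 10,  x[13] = 4,  x[14] = 14,  x[15] = 18,  x[16] = 13,  x[17] = 12,  x[18] = 6,  x[19] = 18.
Since (x[18], x[19]) = (x[0], x[1]) = (6, 18) (two consecutive terms determine the rest), the sequence is periodic with period 18.
So x[6219] = x[0 + ((6219-0) mod 18)] = x[9] = 16.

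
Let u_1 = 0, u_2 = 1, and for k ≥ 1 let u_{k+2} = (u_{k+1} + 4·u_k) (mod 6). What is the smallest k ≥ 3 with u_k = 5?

4

Listing terms: u_1 = 0,  u_2 = 1,  u_3 = 1,  u_4 = 5,  u_5 = 3,  u_6 = 5,  u_7 = 5,  u_8 = 1,  u_9 = 3,  u_{10} = 1,  u_{11} = 1.
Since (u_{10}, u_{11}) = (u_2, u_3) = (1, 1) (two consecutive terms determine the rest), the sequence is eventually periodic: after a pre-period of length 1 it cycles with period 8.
The value 5 first appears (with k ≥ 3) at u_4.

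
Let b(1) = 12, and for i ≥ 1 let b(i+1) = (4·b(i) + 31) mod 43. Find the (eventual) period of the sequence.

7

We have b(1) = 12,  b(2) = 36,  b(3) = 3,  b(4) = 0,  b(5) = 31,  b(6) = 26,  b(7) = 6,  b(8) = 12.
Since b(8) = b(1) = 12, the sequence is periodic with period 7.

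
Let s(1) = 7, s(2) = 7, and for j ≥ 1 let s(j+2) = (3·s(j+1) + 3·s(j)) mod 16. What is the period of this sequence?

We have s(1) = 7; s(2) = 7; s(3) = 10; s(4) = 3; s(5) = 7; s(6) = 14; s(7) = 15; s(8) = 7; s(9) = 2; s(10) = 11; s(11) = 7; s(12) = 6; s(13) = 7; s(14) = 7.
The sequence repeats with period 12.

12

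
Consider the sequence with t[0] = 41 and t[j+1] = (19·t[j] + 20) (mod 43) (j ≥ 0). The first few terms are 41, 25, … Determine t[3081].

t[0] = 41,  t[1] = 25,  t[2] = 22,  t[3] = 8,  t[4] = 0,  t[5] = 20,  t[6] = 13,  t[7] = 9,  t[8] = 19,  t[9] = 37,  t[10] = 35,  t[11] = 40,  t[12] = 6,  t[13] = 5,  t[14] = 29,  t[15] = 12,  t[16] = 33,  t[17] = 2,  t[18] = 15,  t[19] = 4,  t[20] = 10,  t[21] = 38,  t[22] = 11,  t[23] = 14,  t[24] = 28,  t[25] = 36,  t[26] = 16,  t[27] = 23,  t[28] = 27,  t[29] = 17,  t[30] = 42,  t[31] = 1,  t[32] = 39,  t[33] = 30,  t[34] = 31,  t[35] = 7,  t[36] = 24,  t[37] = 3,  t[38] = 34,  t[39] = 21,  t[40] = 32,  t[41] = 26,  t[42] = 41.
Since t[42] = t[0] = 41, the sequence is periodic with period 42.
(3081 - 0) mod 42 = 15, so t[3081] = t[15] = 12.

12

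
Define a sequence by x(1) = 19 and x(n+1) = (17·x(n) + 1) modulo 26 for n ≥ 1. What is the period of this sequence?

6

Listing terms: x(1) = 19, x(2) = 12, x(3) = 23, x(4) = 2, x(5) = 9, x(6) = 24, x(7) = 19.
The sequence repeats with period 6.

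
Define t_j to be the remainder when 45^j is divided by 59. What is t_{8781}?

4

Computing terms: t_1 = 45, t_2 = 19, t_3 = 29, t_4 = 7, t_5 = 20, t_6 = 15, t_7 = 26, t_8 = 49, t_9 = 22, t_{10} = 46, t_{11} = 5, t_{12} = 48, t_{13} = 36, t_{14} = 27, t_{15} = 35, t_{16} = 41, t_{17} = 16, t_{18} = 12, t_{19} = 9, t_{20} = 51, t_{21} = 53, t_{22} = 25, t_{23} = 4, t_{24} = 3, t_{25} = 17, t_{26} = 57, t_{27} = 28, t_{28} = 21, t_{29} = 1, t_{30} = 45.
Since t_{30} = t_1 = 45, the sequence is periodic with period 29.
(8781 - 1) mod 29 = 22, so t_{8781} = t_{23} = 4.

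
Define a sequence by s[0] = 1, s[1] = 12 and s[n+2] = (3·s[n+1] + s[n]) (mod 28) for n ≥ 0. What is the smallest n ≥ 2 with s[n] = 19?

Computing terms: s[0] = 1,  s[1] = 12,  s[2] = 9,  s[3] = 11,  s[4] = 14,  s[5] = 25,  s[6] = 5,  s[7] = 12,  s[8] = 13,  s[9] = 23,  s[10] = 26,  s[11] = 17,  s[12] = 21,  s[13] = 24,  s[14] = 9,  s[15] = 23,  s[16] = 22,  s[17] = 5,  s[18] = 9,  s[19] = 4,  s[20] = 21,  s[21] = 11,  s[22] = 26,  s[23] = 5,  s[24] = 13,  s[25] = 16,  s[26] = 5,  s[27] = 3,  s[28] = 14,  s[29] = 17,  s[30] = 9,  s[31] = 16,  s[32] = 1,  s[33] = 19,  s[34] = 2,  s[35] = 25,  s[36] = 21,  s[37] = 4,  s[38] = 5,  s[39] = 19,  s[40] = 6,  s[41] = 9,  s[42] = 5,  s[43] = 24,  s[44] = 21,  s[45] = 3,  s[46] = 2,  s[47] = 9,  s[48] = 1,  s[49] = 12.
Since (s[48], s[49]) = (s[0], s[1]) = (1, 12) (two consecutive terms determine the rest), the sequence is periodic with period 48.
The value 19 first appears (with n ≥ 2) at s[33].

33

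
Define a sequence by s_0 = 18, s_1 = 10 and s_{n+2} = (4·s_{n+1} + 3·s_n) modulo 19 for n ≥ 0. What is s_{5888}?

18

We have s_0 = 18; s_1 = 10; s_2 = 18; s_3 = 7; s_4 = 6; s_5 = 7; s_6 = 8; s_7 = 15; s_8 = 8; s_9 = 1; s_{10} = 9; s_{11} = 1; s_{12} = 12; s_{13} = 13; s_{14} = 12; s_{15} = 11; s_{16} = 4; s_{17} = 11; s_{18} = 18; s_{19} = 10.
The sequence repeats with period 18.
(5888 - 0) mod 18 = 2, so s_{5888} = s_2 = 18.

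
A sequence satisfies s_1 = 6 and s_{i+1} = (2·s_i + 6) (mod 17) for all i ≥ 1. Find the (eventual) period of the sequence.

8

s_1 = 6; s_2 = 1; s_3 = 8; s_4 = 5; s_5 = 16; s_6 = 4; s_7 = 14; s_8 = 0; s_9 = 6.
The sequence repeats with period 8.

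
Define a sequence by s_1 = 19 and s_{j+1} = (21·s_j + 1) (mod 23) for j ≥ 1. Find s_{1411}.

We have s_1 = 19,  s_2 = 9,  s_3 = 6,  s_4 = 12,  s_5 = 0,  s_6 = 1,  s_7 = 22,  s_8 = 3,  s_9 = 18,  s_{10} = 11,  s_{11} = 2,  s_{12} = 20,  s_{13} = 7,  s_{14} = 10,  s_{15} = 4,  s_{16} = 16,  s_{17} = 15,  s_{18} = 17,  s_{19} = 13,  s_{20} = 21,  s_{21} = 5,  s_{22} = 14,  s_{23} = 19.
Since s_{23} = s_1 = 19, the sequence is periodic with period 22.
(1411 - 1) mod 22 = 2, so s_{1411} = s_3 = 6.

6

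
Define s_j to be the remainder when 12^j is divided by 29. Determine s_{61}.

12

Listing terms: s_0 = 1; s_1 = 12; s_2 = 28; s_3 = 17; s_4 = 1.
Since s_4 = s_0 = 1, the sequence is periodic with period 4.
So s_{61} = s_{0 + ((61-0) mod 4)} = s_1 = 12.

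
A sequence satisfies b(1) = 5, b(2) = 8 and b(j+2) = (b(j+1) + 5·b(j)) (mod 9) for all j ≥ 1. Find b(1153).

Computing terms: b(1) = 5, b(2) = 8, b(3) = 6, b(4) = 1, b(5) = 4, b(6) = 0, b(7) = 2, b(8) = 2, b(9) = 3, b(10) = 4, b(11) = 1, b(12) = 3, b(13) = 8, b(14) = 5, b(15) = 0, b(16) = 7, b(17) = 7, b(18) = 6, b(19) = 5, b(20) = 8.
Since (b(19), b(20)) = (b(1), b(2)) = (5, 8) (two consecutive terms determine the rest), the sequence is periodic with period 18.
So b(1153) = b(1 + ((1153-1) mod 18)) = b(1) = 5.

5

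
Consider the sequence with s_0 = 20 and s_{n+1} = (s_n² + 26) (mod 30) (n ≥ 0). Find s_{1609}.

6

s_0 = 20, s_1 = 6, s_2 = 2, s_3 = 0, s_4 = 26, s_5 = 12, s_6 = 20.
Since s_6 = s_0 = 20, the sequence is periodic with period 6.
(1609 - 0) mod 6 = 1, so s_{1609} = s_1 = 6.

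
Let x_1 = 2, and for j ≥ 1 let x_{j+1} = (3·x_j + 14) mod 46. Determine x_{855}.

x_1 = 2,  x_2 = 20,  x_3 = 28,  x_4 = 6,  x_5 = 32,  x_6 = 18,  x_7 = 22,  x_8 = 34,  x_9 = 24,  x_{10} = 40,  x_{11} = 42,  x_{12} = 2.
The sequence repeats with period 11.
So x_{855} = x_{1 + ((855-1) mod 11)} = x_8 = 34.

34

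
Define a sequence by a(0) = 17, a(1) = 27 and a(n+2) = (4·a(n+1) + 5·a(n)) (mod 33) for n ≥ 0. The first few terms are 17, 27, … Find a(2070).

17

a(0) = 17, a(1) = 27, a(2) = 28, a(3) = 16, a(4) = 6, a(5) = 5, a(6) = 17, a(7) = 27.
Since (a(6), a(7)) = (a(0), a(1)) = (17, 27) (two consecutive terms determine the rest), the sequence is periodic with period 6.
(2070 - 0) mod 6 = 0, so a(2070) = a(0) = 17.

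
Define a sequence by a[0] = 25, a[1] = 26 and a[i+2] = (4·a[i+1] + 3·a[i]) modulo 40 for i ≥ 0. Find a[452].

17

a[0] = 25; a[1] = 26; a[2] = 19; a[3] = 34; a[4] = 33; a[5] = 34; a[6] = 35; a[7] = 2; a[8] = 33; a[9] = 18; a[10] = 11; a[11] = 18; a[12] = 25; a[13] = 34; a[14] = 11; a[15] = 26; a[16] = 17; a[17] = 26; a[18] = 35; a[19] = 18; a[20] = 17; a[21] = 2; a[22] = 19; a[23] = 2; a[24] = 25; a[25] = 26.
The sequence repeats with period 24.
So a[452] = a[0 + ((452-0) mod 24)] = a[20] = 17.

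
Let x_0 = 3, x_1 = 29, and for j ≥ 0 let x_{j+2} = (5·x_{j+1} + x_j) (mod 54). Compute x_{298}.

Computing terms: x_0 = 3, x_1 = 29, x_2 = 40, x_3 = 13, x_4 = 51, x_5 = 52, x_6 = 41, x_7 = 41, x_8 = 30, x_9 = 29, x_{10} = 13, x_{11} = 40, x_{12} = 51, x_{13} = 25, x_{14} = 14, x_{15} = 41, x_{16} = 3, x_{17} = 2, x_{18} = 13, x_{19} = 13, x_{20} = 24, x_{21} = 25, x_{22} = 41, x_{23} = 14, x_{24} = 3, x_{25} = 29.
Since (x_{24}, x_{25}) = (x_0, x_1) = (3, 29) (two consecutive terms determine the rest), the sequence is periodic with period 24.
So x_{298} = x_{0 + ((298-0) mod 24)} = x_{10} = 13.

13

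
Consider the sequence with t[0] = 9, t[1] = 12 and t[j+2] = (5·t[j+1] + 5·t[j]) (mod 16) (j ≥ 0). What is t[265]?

Listing terms: t[0] = 9,  t[1] = 12,  t[2] = 9,  t[3] = 9,  t[4] = 10,  t[5] = 15,  t[6] = 13,  t[7] = 12,  t[8] = 13,  t[9] = 13,  t[10] = 2,  t[11] = 11,  t[12] = 1,  t[13] = 12,  t[14] = 1,  t[15] = 1,  t[16] = 10,  t[17] = 7,  t[18] = 5,  t[19] = 12,  t[20] = 5,  t[21] = 5,  t[22] = 2,  t[23] = 3,  t[24] = 9,  t[25] = 12.
Since (t[24], t[25]) = (t[0], t[1]) = (9, 12) (two consecutive terms determine the rest), the sequence is periodic with period 24.
So t[265] = t[0 + ((265-0) mod 24)] = t[1] = 12.

12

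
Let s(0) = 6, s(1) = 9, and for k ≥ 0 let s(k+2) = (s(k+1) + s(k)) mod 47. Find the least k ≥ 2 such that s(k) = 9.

Listing terms: s(0) = 6; s(1) = 9; s(2) = 15; s(3) = 24; s(4) = 39; s(5) = 16; s(6) = 8; s(7) = 24; s(8) = 32; s(9) = 9; s(10) = 41; s(11) = 3; s(12) = 44; s(13) = 0; s(14) = 44; s(15) = 44; s(16) = 41; s(17) = 38; s(18) = 32; s(19) = 23; s(20) = 8; s(21) = 31; s(22) = 39; s(23) = 23; s(24) = 15; s(25) = 38; s(26) = 6; s(27) = 44; s(28) = 3; s(29) = 0; s(30) = 3; s(31) = 3; s(32) = 6; s(33) = 9.
Since (s(32), s(33)) = (s(0), s(1)) = (6, 9) (two consecutive terms determine the rest), the sequence is periodic with period 32.
The value 9 first appears (with k ≥ 2) at s(9).

9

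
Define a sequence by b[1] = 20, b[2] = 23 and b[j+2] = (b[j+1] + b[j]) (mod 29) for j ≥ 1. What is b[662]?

8

Listing terms: b[1] = 20, b[2] = 23, b[3] = 14, b[4] = 8, b[5] = 22, b[6] = 1, b[7] = 23, b[8] = 24, b[9] = 18, b[10] = 13, b[11] = 2, b[12] = 15, b[13] = 17, b[14] = 3, b[15] = 20, b[16] = 23.
Since (b[15], b[16]) = (b[1], b[2]) = (20, 23) (two consecutive terms determine the rest), the sequence is periodic with period 14.
(662 - 1) mod 14 = 3, so b[662] = b[4] = 8.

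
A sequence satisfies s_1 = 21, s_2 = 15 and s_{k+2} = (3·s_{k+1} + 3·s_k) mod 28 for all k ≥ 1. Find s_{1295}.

15

We have s_1 = 21, s_2 = 15, s_3 = 24, s_4 = 5, s_5 = 3, s_6 = 24, s_7 = 25, s_8 = 7, s_9 = 12, s_{10} = 1, s_{11} = 11, s_{12} = 8, s_{13} = 1, s_{14} = 27, s_{15} = 0, s_{16} = 25, s_{17} = 19, s_{18} = 20, s_{19} = 5, s_{20} = 19, s_{21} = 16, s_{22} = 21, s_{23} = 27, s_{24} = 4, s_{25} = 9, s_{26} = 11, s_{27} = 4, s_{28} = 17, s_{29} = 7, s_{30} = 16, s_{31} = 13, s_{32} = 3, s_{33} = 20, s_{34} = 13, s_{35} = 15, s_{36} = 0, s_{37} = 17, s_{38} = 23, s_{39} = 8, s_{40} = 9, s_{41} = 23, s_{42} = 12, s_{43} = 21, s_{44} = 15.
Since (s_{43}, s_{44}) = (s_1, s_2) = (21, 15) (two consecutive terms determine the rest), the sequence is periodic with period 42.
(1295 - 1) mod 42 = 34, so s_{1295} = s_{35} = 15.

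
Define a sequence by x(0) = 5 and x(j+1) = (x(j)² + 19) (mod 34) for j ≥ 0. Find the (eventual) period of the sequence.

4

Listing terms: x(0) = 5,  x(1) = 10,  x(2) = 17,  x(3) = 2,  x(4) = 23,  x(5) = 4,  x(6) = 1,  x(7) = 20,  x(8) = 11,  x(9) = 4.
Since x(9) = x(5) = 4, the sequence is eventually periodic: after a pre-period of length 5 it cycles with period 4.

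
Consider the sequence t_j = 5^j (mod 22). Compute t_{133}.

15

t_1 = 5,  t_2 = 3,  t_3 = 15,  t_4 = 9,  t_5 = 1,  t_6 = 5.
The sequence repeats with period 5.
So t_{133} = t_{1 + ((133-1) mod 5)} = t_3 = 15.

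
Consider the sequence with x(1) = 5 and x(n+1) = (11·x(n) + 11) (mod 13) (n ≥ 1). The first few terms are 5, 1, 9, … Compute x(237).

7

Listing terms: x(1) = 5; x(2) = 1; x(3) = 9; x(4) = 6; x(5) = 12; x(6) = 0; x(7) = 11; x(8) = 2; x(9) = 7; x(10) = 10; x(11) = 4; x(12) = 3; x(13) = 5.
The sequence repeats with period 12.
(237 - 1) mod 12 = 8, so x(237) = x(9) = 7.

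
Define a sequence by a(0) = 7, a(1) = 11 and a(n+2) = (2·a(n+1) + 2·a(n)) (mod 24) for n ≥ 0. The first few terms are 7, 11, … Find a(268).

8

We have a(0) = 7, a(1) = 11, a(2) = 12, a(3) = 22, a(4) = 20, a(5) = 12, a(6) = 16, a(7) = 8, a(8) = 0, a(9) = 16, a(10) = 8.
Since (a(9), a(10)) = (a(6), a(7)) = (16, 8) (two consecutive terms determine the rest), the sequence is eventually periodic: after a pre-period of length 6 it cycles with period 3.
For n ≥ 6, a(n) depends only on (n - 6) mod 3. (268 - 6) mod 3 = 1, so a(268) = a(7) = 8.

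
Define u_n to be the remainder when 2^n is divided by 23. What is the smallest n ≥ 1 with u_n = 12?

Computing terms: u_0 = 1; u_1 = 2; u_2 = 4; u_3 = 8; u_4 = 16; u_5 = 9; u_6 = 18; u_7 = 13; u_8 = 3; u_9 = 6; u_{10} = 12; u_{11} = 1.
Since u_{11} = u_0 = 1, the sequence is periodic with period 11.
The value 12 first appears (with n ≥ 1) at u_{10}.

10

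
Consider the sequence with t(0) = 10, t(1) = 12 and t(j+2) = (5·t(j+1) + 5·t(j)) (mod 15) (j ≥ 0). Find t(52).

0

We have t(0) = 10; t(1) = 12; t(2) = 5; t(3) = 10; t(4) = 0; t(5) = 5; t(6) = 10.
Since (t(5), t(6)) = (t(2), t(3)) = (5, 10) (two consecutive terms determine the rest), the sequence is eventually periodic: after a pre-period of length 2 it cycles with period 3.
For j ≥ 2, t(j) depends only on (j - 2) mod 3. (52 - 2) mod 3 = 2, so t(52) = t(4) = 0.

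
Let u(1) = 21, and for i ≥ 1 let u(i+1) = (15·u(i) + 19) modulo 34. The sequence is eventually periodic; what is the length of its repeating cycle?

8

Listing terms: u(1) = 21,  u(2) = 28,  u(3) = 31,  u(4) = 8,  u(5) = 3,  u(6) = 30,  u(7) = 27,  u(8) = 16,  u(9) = 21.
Since u(9) = u(1) = 21, the sequence is periodic with period 8.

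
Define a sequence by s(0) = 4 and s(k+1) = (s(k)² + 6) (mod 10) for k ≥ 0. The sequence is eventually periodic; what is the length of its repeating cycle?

3

s(0) = 4, s(1) = 2, s(2) = 0, s(3) = 6, s(4) = 2.
Since s(4) = s(1) = 2, the sequence is eventually periodic: after a pre-period of length 1 it cycles with period 3.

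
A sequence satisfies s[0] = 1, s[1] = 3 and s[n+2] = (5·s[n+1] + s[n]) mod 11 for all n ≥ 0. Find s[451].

3

Computing terms: s[0] = 1, s[1] = 3, s[2] = 5, s[3] = 6, s[4] = 2, s[5] = 5, s[6] = 5, s[7] = 8, s[8] = 1, s[9] = 2, s[10] = 0, s[11] = 2, s[12] = 10, s[13] = 8, s[14] = 6, s[15] = 5, s[16] = 9, s[17] = 6, s[18] = 6, s[19] = 3, s[20] = 10, s[21] = 9, s[22] = 0, s[23] = 9, s[24] = 1, s[25] = 3.
The sequence repeats with period 24.
(451 - 0) mod 24 = 19, so s[451] = s[19] = 3.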